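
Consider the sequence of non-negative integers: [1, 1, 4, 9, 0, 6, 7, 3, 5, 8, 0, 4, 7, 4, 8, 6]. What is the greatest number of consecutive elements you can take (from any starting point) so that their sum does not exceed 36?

add 1: [1] sum 1, len 1
add 1: [1, 1] sum 2, len 2
add 4: [1, 1, 4] sum 6, len 3
add 9: [1, 1, 4, 9] sum 15, len 4
add 0: [1, 1, 4, 9, 0] sum 15, len 5
add 6: [1, 1, 4, 9, 0, 6] sum 21, len 6
add 7: [1, 1, 4, 9, 0, 6, 7] sum 28, len 7
add 3: [1, 1, 4, 9, 0, 6, 7, 3] sum 31, len 8
add 5: [1, 1, 4, 9, 0, 6, 7, 3, 5] sum 36, len 9
add 8: [0, 6, 7, 3, 5, 8] sum 29, len 6
add 0: [0, 6, 7, 3, 5, 8, 0] sum 29, len 7
add 4: [0, 6, 7, 3, 5, 8, 0, 4] sum 33, len 8
add 7: [7, 3, 5, 8, 0, 4, 7] sum 34, len 7
add 4: [3, 5, 8, 0, 4, 7, 4] sum 31, len 7
add 8: [5, 8, 0, 4, 7, 4, 8] sum 36, len 7
add 6: [0, 4, 7, 4, 8, 6] sum 29, len 6
Longest length seen: 9.

9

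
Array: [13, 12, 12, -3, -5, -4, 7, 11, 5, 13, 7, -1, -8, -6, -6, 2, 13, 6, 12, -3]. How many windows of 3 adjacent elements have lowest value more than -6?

13 12 12 → min 12  > -6 ✓
12 12 -3 → min -3  > -6 ✓
12 -3 -5 → min -5  > -6 ✓
-3 -5 -4 → min -5  > -6 ✓
-5 -4 7 → min -5  > -6 ✓
-4 7 11 → min -4  > -6 ✓
7 11 5 → min 5  > -6 ✓
11 5 13 → min 5  > -6 ✓
5 13 7 → min 5  > -6 ✓
13 7 -1 → min -1  > -6 ✓
7 -1 -8 → min -8
-1 -8 -6 → min -8
-8 -6 -6 → min -8
-6 -6 2 → min -6
-6 2 13 → min -6
2 13 6 → min 2  > -6 ✓
13 6 12 → min 6  > -6 ✓
6 12 -3 → min -3  > -6 ✓
13 windows satisfy the condition.

13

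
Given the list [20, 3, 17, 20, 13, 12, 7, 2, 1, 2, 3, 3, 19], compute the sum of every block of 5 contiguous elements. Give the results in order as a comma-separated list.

Sliding a size-5 window across the 13 values:
20 3 17 20 13 → sum 73
3 17 20 13 12 → sum 65
17 20 13 12 7 → sum 69
20 13 12 7 2 → sum 54
13 12 7 2 1 → sum 35
12 7 2 1 2 → sum 24
7 2 1 2 3 → sum 15
2 1 2 3 3 → sum 11
1 2 3 3 19 → sum 28

73, 65, 69, 54, 35, 24, 15, 11, 28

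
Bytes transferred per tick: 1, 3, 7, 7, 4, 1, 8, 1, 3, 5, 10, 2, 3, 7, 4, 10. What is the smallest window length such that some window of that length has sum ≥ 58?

12

Extend right; whenever the sum reaches 58, record the length and shrink from the left:
add 1: running sum 1 < 58
add 3: running sum 4 < 58
add 7: running sum 11 < 58
add 7: running sum 18 < 58
add 4: running sum 22 < 58
add 1: running sum 23 < 58
add 8: running sum 31 < 58
add 1: running sum 32 < 58
add 3: running sum 35 < 58
add 5: running sum 40 < 58
add 10: running sum 50 < 58
add 2: running sum 52 < 58
add 3: running sum 55 < 58
end 13: [7, 7, 4, 1, 8, 1, 3, 5, 10, 2, 3, 7] sum 58, len 12
end 14: [7, 7, 4, 1, 8, 1, 3, 5, 10, 2, 3, 7, 4] sum 62, len 13
end 15: [4, 1, 8, 1, 3, 5, 10, 2, 3, 7, 4, 10] sum 58, len 12
Shortest qualifying length: 12.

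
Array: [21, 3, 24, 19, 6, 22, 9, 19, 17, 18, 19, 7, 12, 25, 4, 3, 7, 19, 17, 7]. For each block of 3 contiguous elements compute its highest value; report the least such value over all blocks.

7

Window maxs for each of the 18 positions:
21 3 24 → max 24
3 24 19 → max 24
24 19 6 → max 24
19 6 22 → max 22
6 22 9 → max 22
22 9 19 → max 22
9 19 17 → max 19
19 17 18 → max 19
17 18 19 → max 19
18 19 7 → max 19
19 7 12 → max 19
7 12 25 → max 25
12 25 4 → max 25
25 4 3 → max 25
4 3 7 → max 7
3 7 19 → max 19
7 19 17 → max 19
19 17 7 → max 19
Least of these is 7.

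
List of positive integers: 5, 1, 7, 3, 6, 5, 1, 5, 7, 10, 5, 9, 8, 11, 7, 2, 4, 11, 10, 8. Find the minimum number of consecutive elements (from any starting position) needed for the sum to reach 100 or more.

add 5: running sum 5 < 100
add 1: running sum 6 < 100
add 7: running sum 13 < 100
add 3: running sum 16 < 100
add 6: running sum 22 < 100
add 5: running sum 27 < 100
add 1: running sum 28 < 100
add 5: running sum 33 < 100
add 7: running sum 40 < 100
add 10: running sum 50 < 100
add 5: running sum 55 < 100
add 9: running sum 64 < 100
add 8: running sum 72 < 100
add 11: running sum 83 < 100
add 7: running sum 90 < 100
add 2: running sum 92 < 100
add 4: running sum 96 < 100
end 17: [7, 3, 6, 5, 1, 5, 7, 10, 5, 9, 8, 11, 7, 2, 4, 11] sum 101, len 16
end 18: [6, 5, 1, 5, 7, 10, 5, 9, 8, 11, 7, 2, 4, 11, 10] sum 101, len 15
end 19: [5, 1, 5, 7, 10, 5, 9, 8, 11, 7, 2, 4, 11, 10, 8] sum 103, len 15
Shortest qualifying length: 15.

15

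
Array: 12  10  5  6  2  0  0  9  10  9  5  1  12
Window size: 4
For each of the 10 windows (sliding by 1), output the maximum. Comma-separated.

12, 10, 6, 6, 9, 10, 10, 10, 10, 12

Sliding a size-4 window across the 13 values:
[12, 10, 5, 6] → max 12
[10, 5, 6, 2] → max 10
[5, 6, 2, 0] → max 6
[6, 2, 0, 0] → max 6
[2, 0, 0, 9] → max 9
[0, 0, 9, 10] → max 10
[0, 9, 10, 9] → max 10
[9, 10, 9, 5] → max 10
[10, 9, 5, 1] → max 10
[9, 5, 1, 12] → max 12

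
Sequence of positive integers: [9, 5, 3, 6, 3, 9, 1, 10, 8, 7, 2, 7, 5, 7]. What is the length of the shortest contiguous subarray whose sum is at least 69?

add 9: running sum 9 < 69
add 5: running sum 14 < 69
add 3: running sum 17 < 69
add 6: running sum 23 < 69
add 3: running sum 26 < 69
add 9: running sum 35 < 69
add 1: running sum 36 < 69
add 10: running sum 46 < 69
add 8: running sum 54 < 69
add 7: running sum 61 < 69
add 2: running sum 63 < 69
end 11: [9, 5, 3, 6, 3, 9, 1, 10, 8, 7, 2, 7] sum 70, len 12
end 12: [9, 5, 3, 6, 3, 9, 1, 10, 8, 7, 2, 7, 5] sum 75, len 13
end 13: [5, 3, 6, 3, 9, 1, 10, 8, 7, 2, 7, 5, 7] sum 73, len 13
Shortest qualifying length: 12.

12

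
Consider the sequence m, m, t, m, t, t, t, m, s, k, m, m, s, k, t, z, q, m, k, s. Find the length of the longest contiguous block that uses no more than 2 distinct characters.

8

[m] 1 distinct, len 1
[m, m] 1 distinct, len 2
[m, m, t] 2 distinct, len 3
[m, m, t, m] 2 distinct, len 4
[m, m, t, m, t] 2 distinct, len 5
[m, m, t, m, t, t] 2 distinct, len 6
[m, m, t, m, t, t, t] 2 distinct, len 7
[m, m, t, m, t, t, t, m] 2 distinct, len 8
[m, s] 2 distinct, len 2
[s, k] 2 distinct, len 2
[k, m] 2 distinct, len 2
[k, m, m] 2 distinct, len 3
[m, m, s] 2 distinct, len 3
[s, k] 2 distinct, len 2
[k, t] 2 distinct, len 2
[t, z] 2 distinct, len 2
[z, q] 2 distinct, len 2
[q, m] 2 distinct, len 2
[m, k] 2 distinct, len 2
[k, s] 2 distinct, len 2
Longest length with ≤2 distinct: 8.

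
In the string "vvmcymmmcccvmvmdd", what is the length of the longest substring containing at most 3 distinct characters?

Extend right; when distinct count exceeds 3, shrink from the left:
[v] 1 distinct, len 1
[v, v] 1 distinct, len 2
[v, v, m] 2 distinct, len 3
[v, v, m, c] 3 distinct, len 4
[m, c, y] 3 distinct, len 3
[m, c, y, m] 3 distinct, len 4
[m, c, y, m, m] 3 distinct, len 5
[m, c, y, m, m, m] 3 distinct, len 6
[m, c, y, m, m, m, c] 3 distinct, len 7
[m, c, y, m, m, m, c, c] 3 distinct, len 8
[m, c, y, m, m, m, c, c, c] 3 distinct, len 9
[m, m, m, c, c, c, v] 3 distinct, len 7
[m, m, m, c, c, c, v, m] 3 distinct, len 8
[m, m, m, c, c, c, v, m, v] 3 distinct, len 9
[m, m, m, c, c, c, v, m, v, m] 3 distinct, len 10
[v, m, v, m, d] 3 distinct, len 5
[v, m, v, m, d, d] 3 distinct, len 6
Longest length with ≤3 distinct: 10.

10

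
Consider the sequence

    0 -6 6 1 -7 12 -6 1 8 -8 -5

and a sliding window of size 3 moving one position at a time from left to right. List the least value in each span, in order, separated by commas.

(0, -6, 6) → min -6
(-6, 6, 1) → min -6
(6, 1, -7) → min -7
(1, -7, 12) → min -7
(-7, 12, -6) → min -7
(12, -6, 1) → min -6
(-6, 1, 8) → min -6
(1, 8, -8) → min -8
(8, -8, -5) → min -8

-6, -6, -7, -7, -7, -6, -6, -8, -8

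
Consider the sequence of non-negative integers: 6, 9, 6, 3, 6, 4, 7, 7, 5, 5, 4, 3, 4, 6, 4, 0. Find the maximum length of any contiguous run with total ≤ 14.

Extend to the right; shrink from the left whenever the sum exceeds 14:
→ 6: sum 6, len 1
→ 9 (dropped 6): sum 9, len 1
→ 6 (dropped 9): sum 6, len 1
→ 3: sum 9, len 2
→ 6 (dropped 6): sum 9, len 2
→ 4: sum 13, len 3
→ 7 (dropped 3, 6): sum 11, len 2
→ 7 (dropped 4): sum 14, len 2
→ 5 (dropped 7): sum 12, len 2
→ 5 (dropped 7): sum 10, len 2
→ 4: sum 14, len 3
→ 3 (dropped 5): sum 12, len 3
→ 4 (dropped 5): sum 11, len 3
→ 6 (dropped 4): sum 13, len 3
→ 4 (dropped 3): sum 14, len 3
→ 0: sum 14, len 4
Longest length seen: 4.

4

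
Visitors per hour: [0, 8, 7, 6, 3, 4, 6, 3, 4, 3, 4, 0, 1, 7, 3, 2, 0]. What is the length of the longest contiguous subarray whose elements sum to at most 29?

10

[0] sum 0 len 1
[0, 8] sum 8 len 2
[0, 8, 7] sum 15 len 3
[0, 8, 7, 6] sum 21 len 4
[0, 8, 7, 6, 3] sum 24 len 5
[0, 8, 7, 6, 3, 4] sum 28 len 6
[7, 6, 3, 4, 6] sum 26 len 5
[7, 6, 3, 4, 6, 3] sum 29 len 6
[6, 3, 4, 6, 3, 4] sum 26 len 6
[6, 3, 4, 6, 3, 4, 3] sum 29 len 7
[3, 4, 6, 3, 4, 3, 4] sum 27 len 7
[3, 4, 6, 3, 4, 3, 4, 0] sum 27 len 8
[3, 4, 6, 3, 4, 3, 4, 0, 1] sum 28 len 9
[6, 3, 4, 3, 4, 0, 1, 7] sum 28 len 8
[3, 4, 3, 4, 0, 1, 7, 3] sum 25 len 8
[3, 4, 3, 4, 0, 1, 7, 3, 2] sum 27 len 9
[3, 4, 3, 4, 0, 1, 7, 3, 2, 0] sum 27 len 10
Longest length seen: 10.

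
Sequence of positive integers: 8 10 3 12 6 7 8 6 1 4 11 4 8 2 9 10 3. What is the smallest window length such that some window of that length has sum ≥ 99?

Extend right; whenever the sum reaches 99, record the length and shrink from the left:
add 8: running sum 8 < 99
add 10: running sum 18 < 99
add 3: running sum 21 < 99
add 12: running sum 33 < 99
add 6: running sum 39 < 99
add 7: running sum 46 < 99
add 8: running sum 54 < 99
add 6: running sum 60 < 99
add 1: running sum 61 < 99
add 4: running sum 65 < 99
add 11: running sum 76 < 99
add 4: running sum 80 < 99
add 8: running sum 88 < 99
add 2: running sum 90 < 99
end 14: [8, 10, 3, 12, 6, 7, 8, 6, 1, 4, 11, 4, 8, 2, 9] sum 99, len 15
end 15: [10, 3, 12, 6, 7, 8, 6, 1, 4, 11, 4, 8, 2, 9, 10] sum 101, len 15
end 16: [10, 3, 12, 6, 7, 8, 6, 1, 4, 11, 4, 8, 2, 9, 10, 3] sum 104, len 16
Shortest qualifying length: 15.

15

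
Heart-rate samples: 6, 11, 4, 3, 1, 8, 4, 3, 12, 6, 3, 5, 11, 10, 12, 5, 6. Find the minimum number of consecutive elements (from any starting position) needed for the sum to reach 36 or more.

add 6: running sum 6 < 36
add 11: running sum 17 < 36
add 4: running sum 21 < 36
add 3: running sum 24 < 36
add 1: running sum 25 < 36
add 8: running sum 33 < 36
end 6: [6, 11, 4, 3, 1, 8, 4] sum 37, len 7
end 7: [6, 11, 4, 3, 1, 8, 4, 3] sum 40, len 8
end 8: [11, 4, 3, 1, 8, 4, 3, 12] sum 46, len 8
end 9: [3, 1, 8, 4, 3, 12, 6] sum 37, len 7
end 10: [8, 4, 3, 12, 6, 3] sum 36, len 6
end 11: [8, 4, 3, 12, 6, 3, 5] sum 41, len 7
end 12: [12, 6, 3, 5, 11] sum 37, len 5
end 13: [12, 6, 3, 5, 11, 10] sum 47, len 6
end 14: [5, 11, 10, 12] sum 38, len 4
end 15: [11, 10, 12, 5] sum 38, len 4
end 16: [11, 10, 12, 5, 6] sum 44, len 5
Shortest qualifying length: 4.

4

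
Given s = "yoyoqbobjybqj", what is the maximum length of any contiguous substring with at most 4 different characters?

8

[y] 1 distinct, len 1
[y, o] 2 distinct, len 2
[y, o, y] 2 distinct, len 3
[y, o, y, o] 2 distinct, len 4
[y, o, y, o, q] 3 distinct, len 5
[y, o, y, o, q, b] 4 distinct, len 6
[y, o, y, o, q, b, o] 4 distinct, len 7
[y, o, y, o, q, b, o, b] 4 distinct, len 8
[o, q, b, o, b, j] 4 distinct, len 6
[b, o, b, j, y] 4 distinct, len 5
[b, o, b, j, y, b] 4 distinct, len 6
[b, j, y, b, q] 4 distinct, len 5
[b, j, y, b, q, j] 4 distinct, len 6
Longest length with ≤4 distinct: 8.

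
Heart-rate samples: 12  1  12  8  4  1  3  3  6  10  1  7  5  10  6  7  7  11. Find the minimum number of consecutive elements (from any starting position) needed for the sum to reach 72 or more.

11

add 12: running sum 12 < 72
add 1: running sum 13 < 72
add 12: running sum 25 < 72
add 8: running sum 33 < 72
add 4: running sum 37 < 72
add 1: running sum 38 < 72
add 3: running sum 41 < 72
add 3: running sum 44 < 72
add 6: running sum 50 < 72
add 10: running sum 60 < 72
add 1: running sum 61 < 72
add 7: running sum 68 < 72
add 5: shortest ending here [12, 1, 12, 8, 4, 1, 3, 3, 6, 10, 1, 7, 5] sum 73, len 13
add 10: shortest ending here [12, 1, 12, 8, 4, 1, 3, 3, 6, 10, 1, 7, 5, 10] sum 83, len 14
add 6: shortest ending here [12, 8, 4, 1, 3, 3, 6, 10, 1, 7, 5, 10, 6] sum 76, len 13
add 7: shortest ending here [12, 8, 4, 1, 3, 3, 6, 10, 1, 7, 5, 10, 6, 7] sum 83, len 14
add 7: shortest ending here [8, 4, 1, 3, 3, 6, 10, 1, 7, 5, 10, 6, 7, 7] sum 78, len 14
add 11: shortest ending here [3, 6, 10, 1, 7, 5, 10, 6, 7, 7, 11] sum 73, len 11
Shortest qualifying length: 11.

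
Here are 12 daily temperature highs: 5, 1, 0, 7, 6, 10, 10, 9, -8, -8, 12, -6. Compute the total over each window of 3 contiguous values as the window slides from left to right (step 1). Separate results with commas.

Sliding a size-3 window across the 12 values:
(5, 1, 0) → sum 6
(1, 0, 7) → sum 8
(0, 7, 6) → sum 13
(7, 6, 10) → sum 23
(6, 10, 10) → sum 26
(10, 10, 9) → sum 29
(10, 9, -8) → sum 11
(9, -8, -8) → sum -7
(-8, -8, 12) → sum -4
(-8, 12, -6) → sum -2

6, 8, 13, 23, 26, 29, 11, -7, -4, -2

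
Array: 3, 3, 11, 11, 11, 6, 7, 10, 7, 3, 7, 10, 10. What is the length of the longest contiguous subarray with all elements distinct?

add 3: [3] len 1
add 3 (repeat 3, move left end past it): [3] len 1
add 11: [3, 11] len 2
add 11 (repeat 11, move left end past it): [11] len 1
add 11 (repeat 11, move left end past it): [11] len 1
add 6: [11, 6] len 2
add 7: [11, 6, 7] len 3
add 10: [11, 6, 7, 10] len 4
add 7 (repeat 7, move left end past it): [10, 7] len 2
add 3: [10, 7, 3] len 3
add 7 (repeat 7, move left end past it): [3, 7] len 2
add 10: [3, 7, 10] len 3
add 10 (repeat 10, move left end past it): [10] len 1
Longest all-distinct length: 4.

4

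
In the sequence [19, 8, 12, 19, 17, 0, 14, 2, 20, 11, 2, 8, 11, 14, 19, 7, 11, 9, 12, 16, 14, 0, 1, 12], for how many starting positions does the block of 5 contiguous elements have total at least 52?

[19, 8, 12, 19, 17] → sum 75  ≥ 52 ✓
[8, 12, 19, 17, 0] → sum 56  ≥ 52 ✓
[12, 19, 17, 0, 14] → sum 62  ≥ 52 ✓
[19, 17, 0, 14, 2] → sum 52  ≥ 52 ✓
[17, 0, 14, 2, 20] → sum 53  ≥ 52 ✓
[0, 14, 2, 20, 11] → sum 47
[14, 2, 20, 11, 2] → sum 49
[2, 20, 11, 2, 8] → sum 43
[20, 11, 2, 8, 11] → sum 52  ≥ 52 ✓
[11, 2, 8, 11, 14] → sum 46
[2, 8, 11, 14, 19] → sum 54  ≥ 52 ✓
[8, 11, 14, 19, 7] → sum 59  ≥ 52 ✓
[11, 14, 19, 7, 11] → sum 62  ≥ 52 ✓
[14, 19, 7, 11, 9] → sum 60  ≥ 52 ✓
[19, 7, 11, 9, 12] → sum 58  ≥ 52 ✓
[7, 11, 9, 12, 16] → sum 55  ≥ 52 ✓
[11, 9, 12, 16, 14] → sum 62  ≥ 52 ✓
[9, 12, 16, 14, 0] → sum 51
[12, 16, 14, 0, 1] → sum 43
[16, 14, 0, 1, 12] → sum 43
13 windows satisfy the condition.

13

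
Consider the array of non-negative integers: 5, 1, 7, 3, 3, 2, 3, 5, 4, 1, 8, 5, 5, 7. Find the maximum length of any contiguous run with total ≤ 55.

[5] sum 5 len 1
[5, 1] sum 6 len 2
[5, 1, 7] sum 13 len 3
[5, 1, 7, 3] sum 16 len 4
[5, 1, 7, 3, 3] sum 19 len 5
[5, 1, 7, 3, 3, 2] sum 21 len 6
[5, 1, 7, 3, 3, 2, 3] sum 24 len 7
[5, 1, 7, 3, 3, 2, 3, 5] sum 29 len 8
[5, 1, 7, 3, 3, 2, 3, 5, 4] sum 33 len 9
[5, 1, 7, 3, 3, 2, 3, 5, 4, 1] sum 34 len 10
[5, 1, 7, 3, 3, 2, 3, 5, 4, 1, 8] sum 42 len 11
[5, 1, 7, 3, 3, 2, 3, 5, 4, 1, 8, 5] sum 47 len 12
[5, 1, 7, 3, 3, 2, 3, 5, 4, 1, 8, 5, 5] sum 52 len 13
[1, 7, 3, 3, 2, 3, 5, 4, 1, 8, 5, 5, 7] sum 54 len 13
Longest length seen: 13.

13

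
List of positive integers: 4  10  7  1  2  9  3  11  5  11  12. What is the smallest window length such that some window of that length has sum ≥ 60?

9

add 4: running sum 4 < 60
add 10: running sum 14 < 60
add 7: running sum 21 < 60
add 1: running sum 22 < 60
add 2: running sum 24 < 60
add 9: running sum 33 < 60
add 3: running sum 36 < 60
add 11: running sum 47 < 60
add 5: running sum 52 < 60
add 11: shortest ending here [4, 10, 7, 1, 2, 9, 3, 11, 5, 11] sum 63, len 10
add 12: shortest ending here [7, 1, 2, 9, 3, 11, 5, 11, 12] sum 61, len 9
Shortest qualifying length: 9.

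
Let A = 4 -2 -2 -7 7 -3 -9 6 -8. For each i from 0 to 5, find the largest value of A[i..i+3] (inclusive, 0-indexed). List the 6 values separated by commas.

Sliding a size-4 window across the 9 values:
4 -2 -2 -7 → max 4
-2 -2 -7 7 → max 7
-2 -7 7 -3 → max 7
-7 7 -3 -9 → max 7
7 -3 -9 6 → max 7
-3 -9 6 -8 → max 6

4, 7, 7, 7, 7, 6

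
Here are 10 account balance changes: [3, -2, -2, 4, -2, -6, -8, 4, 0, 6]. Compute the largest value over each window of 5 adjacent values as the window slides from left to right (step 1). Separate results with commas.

Sliding a size-5 window across the 10 values:
3 -2 -2 4 -2 → max 4
-2 -2 4 -2 -6 → max 4
-2 4 -2 -6 -8 → max 4
4 -2 -6 -8 4 → max 4
-2 -6 -8 4 0 → max 4
-6 -8 4 0 6 → max 6

4, 4, 4, 4, 4, 6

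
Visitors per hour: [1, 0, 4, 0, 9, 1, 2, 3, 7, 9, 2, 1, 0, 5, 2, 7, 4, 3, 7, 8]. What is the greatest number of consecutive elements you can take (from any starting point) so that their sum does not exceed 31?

9

Extend to the right; shrink from the left whenever the sum exceeds 31:
[1] sum 1 len 1
[1, 0] sum 1 len 2
[1, 0, 4] sum 5 len 3
[1, 0, 4, 0] sum 5 len 4
[1, 0, 4, 0, 9] sum 14 len 5
[1, 0, 4, 0, 9, 1] sum 15 len 6
[1, 0, 4, 0, 9, 1, 2] sum 17 len 7
[1, 0, 4, 0, 9, 1, 2, 3] sum 20 len 8
[1, 0, 4, 0, 9, 1, 2, 3, 7] sum 27 len 9
[0, 9, 1, 2, 3, 7, 9] sum 31 len 7
[1, 2, 3, 7, 9, 2] sum 24 len 6
[1, 2, 3, 7, 9, 2, 1] sum 25 len 7
[1, 2, 3, 7, 9, 2, 1, 0] sum 25 len 8
[1, 2, 3, 7, 9, 2, 1, 0, 5] sum 30 len 9
[2, 3, 7, 9, 2, 1, 0, 5, 2] sum 31 len 9
[9, 2, 1, 0, 5, 2, 7] sum 26 len 7
[9, 2, 1, 0, 5, 2, 7, 4] sum 30 len 8
[2, 1, 0, 5, 2, 7, 4, 3] sum 24 len 8
[2, 1, 0, 5, 2, 7, 4, 3, 7] sum 31 len 9
[2, 7, 4, 3, 7, 8] sum 31 len 6
Longest length seen: 9.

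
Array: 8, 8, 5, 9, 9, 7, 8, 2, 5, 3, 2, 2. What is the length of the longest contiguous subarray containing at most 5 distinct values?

9

[8] 1 distinct, len 1
[8, 8] 1 distinct, len 2
[8, 8, 5] 2 distinct, len 3
[8, 8, 5, 9] 3 distinct, len 4
[8, 8, 5, 9, 9] 3 distinct, len 5
[8, 8, 5, 9, 9, 7] 4 distinct, len 6
[8, 8, 5, 9, 9, 7, 8] 4 distinct, len 7
[8, 8, 5, 9, 9, 7, 8, 2] 5 distinct, len 8
[8, 8, 5, 9, 9, 7, 8, 2, 5] 5 distinct, len 9
[7, 8, 2, 5, 3] 5 distinct, len 5
[7, 8, 2, 5, 3, 2] 5 distinct, len 6
[7, 8, 2, 5, 3, 2, 2] 5 distinct, len 7
Longest length with ≤5 distinct: 9.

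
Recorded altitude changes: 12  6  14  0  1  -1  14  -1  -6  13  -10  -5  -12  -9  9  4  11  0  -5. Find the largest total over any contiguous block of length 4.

32

(12, 6, 14, 0) → sum 32
(6, 14, 0, 1) → sum 21
(14, 0, 1, -1) → sum 14
(0, 1, -1, 14) → sum 14
(1, -1, 14, -1) → sum 13
(-1, 14, -1, -6) → sum 6
(14, -1, -6, 13) → sum 20
(-1, -6, 13, -10) → sum -4
(-6, 13, -10, -5) → sum -8
(13, -10, -5, -12) → sum -14
(-10, -5, -12, -9) → sum -36
(-5, -12, -9, 9) → sum -17
(-12, -9, 9, 4) → sum -8
(-9, 9, 4, 11) → sum 15
(9, 4, 11, 0) → sum 24
(4, 11, 0, -5) → sum 10
Largest of these is 32.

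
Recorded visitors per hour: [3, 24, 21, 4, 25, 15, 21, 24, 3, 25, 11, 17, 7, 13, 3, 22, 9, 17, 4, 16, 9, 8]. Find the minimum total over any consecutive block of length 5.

[3, 24, 21, 4, 25] → sum 77
[24, 21, 4, 25, 15] → sum 89
[21, 4, 25, 15, 21] → sum 86
[4, 25, 15, 21, 24] → sum 89
[25, 15, 21, 24, 3] → sum 88
[15, 21, 24, 3, 25] → sum 88
[21, 24, 3, 25, 11] → sum 84
[24, 3, 25, 11, 17] → sum 80
[3, 25, 11, 17, 7] → sum 63
[25, 11, 17, 7, 13] → sum 73
[11, 17, 7, 13, 3] → sum 51
[17, 7, 13, 3, 22] → sum 62
[7, 13, 3, 22, 9] → sum 54
[13, 3, 22, 9, 17] → sum 64
[3, 22, 9, 17, 4] → sum 55
[22, 9, 17, 4, 16] → sum 68
[9, 17, 4, 16, 9] → sum 55
[17, 4, 16, 9, 8] → sum 54
Minimum of these is 51.

51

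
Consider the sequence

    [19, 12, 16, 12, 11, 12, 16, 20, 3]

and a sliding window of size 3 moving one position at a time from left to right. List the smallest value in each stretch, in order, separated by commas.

Sliding a size-3 window across the 9 values:
[19, 12, 16] → min 12
[12, 16, 12] → min 12
[16, 12, 11] → min 11
[12, 11, 12] → min 11
[11, 12, 16] → min 11
[12, 16, 20] → min 12
[16, 20, 3] → min 3

12, 12, 11, 11, 11, 12, 3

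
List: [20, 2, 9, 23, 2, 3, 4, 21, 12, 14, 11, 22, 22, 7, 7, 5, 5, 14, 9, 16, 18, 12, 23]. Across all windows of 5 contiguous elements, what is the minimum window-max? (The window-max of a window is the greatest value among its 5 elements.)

14

(20, 2, 9, 23, 2) → max 23
(2, 9, 23, 2, 3) → max 23
(9, 23, 2, 3, 4) → max 23
(23, 2, 3, 4, 21) → max 23
(2, 3, 4, 21, 12) → max 21
(3, 4, 21, 12, 14) → max 21
(4, 21, 12, 14, 11) → max 21
(21, 12, 14, 11, 22) → max 22
(12, 14, 11, 22, 22) → max 22
(14, 11, 22, 22, 7) → max 22
(11, 22, 22, 7, 7) → max 22
(22, 22, 7, 7, 5) → max 22
(22, 7, 7, 5, 5) → max 22
(7, 7, 5, 5, 14) → max 14
(7, 5, 5, 14, 9) → max 14
(5, 5, 14, 9, 16) → max 16
(5, 14, 9, 16, 18) → max 18
(14, 9, 16, 18, 12) → max 18
(9, 16, 18, 12, 23) → max 23
Minimum of these is 14.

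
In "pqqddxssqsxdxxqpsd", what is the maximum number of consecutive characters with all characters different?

[p] len 1
[p, q] len 2
[q] len 1
[q, d] len 2
[d] len 1
[d, x] len 2
[d, x, s] len 3
[s] len 1
[s, q] len 2
[q, s] len 2
[q, s, x] len 3
[q, s, x, d] len 4
[d, x] len 2
[x] len 1
[x, q] len 2
[x, q, p] len 3
[x, q, p, s] len 4
[x, q, p, s, d] len 5
Longest all-distinct length: 5.

5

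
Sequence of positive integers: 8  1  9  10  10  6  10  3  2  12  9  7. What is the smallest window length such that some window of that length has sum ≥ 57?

8

add 8: running sum 8 < 57
add 1: running sum 9 < 57
add 9: running sum 18 < 57
add 10: running sum 28 < 57
add 10: running sum 38 < 57
add 6: running sum 44 < 57
add 10: running sum 54 < 57
add 3: shortest ending here [8, 1, 9, 10, 10, 6, 10, 3] sum 57, len 8
add 2: shortest ending here [8, 1, 9, 10, 10, 6, 10, 3, 2] sum 59, len 9
add 12: shortest ending here [9, 10, 10, 6, 10, 3, 2, 12] sum 62, len 8
add 9: shortest ending here [10, 10, 6, 10, 3, 2, 12, 9] sum 62, len 8
add 7: shortest ending here [10, 6, 10, 3, 2, 12, 9, 7] sum 59, len 8
Shortest qualifying length: 8.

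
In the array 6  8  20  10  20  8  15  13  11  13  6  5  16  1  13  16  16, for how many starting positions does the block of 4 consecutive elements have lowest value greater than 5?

[6, 8, 20, 10] → min 6  > 5 ✓
[8, 20, 10, 20] → min 8  > 5 ✓
[20, 10, 20, 8] → min 8  > 5 ✓
[10, 20, 8, 15] → min 8  > 5 ✓
[20, 8, 15, 13] → min 8  > 5 ✓
[8, 15, 13, 11] → min 8  > 5 ✓
[15, 13, 11, 13] → min 11  > 5 ✓
[13, 11, 13, 6] → min 6  > 5 ✓
[11, 13, 6, 5] → min 5
[13, 6, 5, 16] → min 5
[6, 5, 16, 1] → min 1
[5, 16, 1, 13] → min 1
[16, 1, 13, 16] → min 1
[1, 13, 16, 16] → min 1
8 windows satisfy the condition.

8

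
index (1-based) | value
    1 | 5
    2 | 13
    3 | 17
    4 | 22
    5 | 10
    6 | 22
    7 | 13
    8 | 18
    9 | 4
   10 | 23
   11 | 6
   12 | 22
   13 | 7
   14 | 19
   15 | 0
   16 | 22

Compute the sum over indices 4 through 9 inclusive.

89

Elements at indices 4..9: 22, 10, 22, 13, 18, 4
sum(22, 10, 22, 13, 18, 4) = 89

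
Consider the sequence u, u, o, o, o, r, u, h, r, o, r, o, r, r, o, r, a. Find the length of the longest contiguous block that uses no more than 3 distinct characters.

Extend right; when distinct count exceeds 3, shrink from the left:
[u] 1 distinct, len 1
[u, u] 1 distinct, len 2
[u, u, o] 2 distinct, len 3
[u, u, o, o] 2 distinct, len 4
[u, u, o, o, o] 2 distinct, len 5
[u, u, o, o, o, r] 3 distinct, len 6
[u, u, o, o, o, r, u] 3 distinct, len 7
[r, u, h] 3 distinct, len 3
[r, u, h, r] 3 distinct, len 4
[h, r, o] 3 distinct, len 3
[h, r, o, r] 3 distinct, len 4
[h, r, o, r, o] 3 distinct, len 5
[h, r, o, r, o, r] 3 distinct, len 6
[h, r, o, r, o, r, r] 3 distinct, len 7
[h, r, o, r, o, r, r, o] 3 distinct, len 8
[h, r, o, r, o, r, r, o, r] 3 distinct, len 9
[r, o, r, o, r, r, o, r, a] 3 distinct, len 9
Longest length with ≤3 distinct: 9.

9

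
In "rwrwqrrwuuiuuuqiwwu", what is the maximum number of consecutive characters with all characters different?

4

[r] len 1
[r, w] len 2
[w, r] len 2
[r, w] len 2
[r, w, q] len 3
[w, q, r] len 3
[r] len 1
[r, w] len 2
[r, w, u] len 3
[u] len 1
[u, i] len 2
[i, u] len 2
[u] len 1
[u] len 1
[u, q] len 2
[u, q, i] len 3
[u, q, i, w] len 4
[w] len 1
[w, u] len 2
Longest all-distinct length: 4.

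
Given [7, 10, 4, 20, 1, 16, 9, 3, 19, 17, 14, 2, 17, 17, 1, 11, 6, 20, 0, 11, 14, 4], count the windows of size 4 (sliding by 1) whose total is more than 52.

1

[7, 10, 4, 20] → sum 41
[10, 4, 20, 1] → sum 35
[4, 20, 1, 16] → sum 41
[20, 1, 16, 9] → sum 46
[1, 16, 9, 3] → sum 29
[16, 9, 3, 19] → sum 47
[9, 3, 19, 17] → sum 48
[3, 19, 17, 14] → sum 53  > 52 ✓
[19, 17, 14, 2] → sum 52
[17, 14, 2, 17] → sum 50
[14, 2, 17, 17] → sum 50
[2, 17, 17, 1] → sum 37
[17, 17, 1, 11] → sum 46
[17, 1, 11, 6] → sum 35
[1, 11, 6, 20] → sum 38
[11, 6, 20, 0] → sum 37
[6, 20, 0, 11] → sum 37
[20, 0, 11, 14] → sum 45
[0, 11, 14, 4] → sum 29
1 window satisfy the condition.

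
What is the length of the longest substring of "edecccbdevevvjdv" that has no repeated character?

5

[e] len 1
[e, d] len 2
[d, e] len 2
[d, e, c] len 3
[c] len 1
[c] len 1
[c, b] len 2
[c, b, d] len 3
[c, b, d, e] len 4
[c, b, d, e, v] len 5
[v, e] len 2
[e, v] len 2
[v] len 1
[v, j] len 2
[v, j, d] len 3
[j, d, v] len 3
Longest all-distinct length: 5.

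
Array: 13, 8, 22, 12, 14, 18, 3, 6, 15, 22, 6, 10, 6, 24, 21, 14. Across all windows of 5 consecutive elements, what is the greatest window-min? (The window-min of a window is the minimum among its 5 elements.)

8

Window mins for each of the 12 positions:
(13, 8, 22, 12, 14) → min 8
(8, 22, 12, 14, 18) → min 8
(22, 12, 14, 18, 3) → min 3
(12, 14, 18, 3, 6) → min 3
(14, 18, 3, 6, 15) → min 3
(18, 3, 6, 15, 22) → min 3
(3, 6, 15, 22, 6) → min 3
(6, 15, 22, 6, 10) → min 6
(15, 22, 6, 10, 6) → min 6
(22, 6, 10, 6, 24) → min 6
(6, 10, 6, 24, 21) → min 6
(10, 6, 24, 21, 14) → min 6
Greatest of these is 8.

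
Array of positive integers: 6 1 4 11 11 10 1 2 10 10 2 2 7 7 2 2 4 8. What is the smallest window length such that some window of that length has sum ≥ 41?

add 6: running sum 6 < 41
add 1: running sum 7 < 41
add 4: running sum 11 < 41
add 11: running sum 22 < 41
add 11: running sum 33 < 41
end 5: [6, 1, 4, 11, 11, 10] sum 43, len 6
end 6: [6, 1, 4, 11, 11, 10, 1] sum 44, len 7
end 7: [6, 1, 4, 11, 11, 10, 1, 2] sum 46, len 8
end 8: [11, 11, 10, 1, 2, 10] sum 45, len 6
end 9: [11, 10, 1, 2, 10, 10] sum 44, len 6
end 10: [11, 10, 1, 2, 10, 10, 2] sum 46, len 7
end 11: [11, 10, 1, 2, 10, 10, 2, 2] sum 48, len 8
end 12: [10, 1, 2, 10, 10, 2, 2, 7] sum 44, len 8
end 13: [1, 2, 10, 10, 2, 2, 7, 7] sum 41, len 8
end 14: [2, 10, 10, 2, 2, 7, 7, 2] sum 42, len 8
end 15: [10, 10, 2, 2, 7, 7, 2, 2] sum 42, len 8
end 16: [10, 10, 2, 2, 7, 7, 2, 2, 4] sum 46, len 9
end 17: [10, 2, 2, 7, 7, 2, 2, 4, 8] sum 44, len 9
Shortest qualifying length: 6.

6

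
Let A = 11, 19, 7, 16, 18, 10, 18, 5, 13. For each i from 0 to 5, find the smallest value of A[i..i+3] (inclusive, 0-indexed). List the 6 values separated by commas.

7, 7, 7, 10, 5, 5

[11, 19, 7, 16] → min 7
[19, 7, 16, 18] → min 7
[7, 16, 18, 10] → min 7
[16, 18, 10, 18] → min 10
[18, 10, 18, 5] → min 5
[10, 18, 5, 13] → min 5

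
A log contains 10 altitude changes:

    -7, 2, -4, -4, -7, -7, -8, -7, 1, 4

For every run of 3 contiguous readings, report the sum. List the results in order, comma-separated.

(-7, 2, -4) → sum -9
(2, -4, -4) → sum -6
(-4, -4, -7) → sum -15
(-4, -7, -7) → sum -18
(-7, -7, -8) → sum -22
(-7, -8, -7) → sum -22
(-8, -7, 1) → sum -14
(-7, 1, 4) → sum -2

-9, -6, -15, -18, -22, -22, -14, -2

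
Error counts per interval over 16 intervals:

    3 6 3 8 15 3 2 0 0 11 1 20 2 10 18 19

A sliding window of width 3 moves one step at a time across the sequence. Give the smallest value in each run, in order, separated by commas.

(3, 6, 3) → min 3
(6, 3, 8) → min 3
(3, 8, 15) → min 3
(8, 15, 3) → min 3
(15, 3, 2) → min 2
(3, 2, 0) → min 0
(2, 0, 0) → min 0
(0, 0, 11) → min 0
(0, 11, 1) → min 0
(11, 1, 20) → min 1
(1, 20, 2) → min 1
(20, 2, 10) → min 2
(2, 10, 18) → min 2
(10, 18, 19) → min 10

3, 3, 3, 3, 2, 0, 0, 0, 0, 1, 1, 2, 2, 10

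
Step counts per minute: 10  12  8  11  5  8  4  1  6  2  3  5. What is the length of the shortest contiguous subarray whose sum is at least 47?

add 10: running sum 10 < 47
add 12: running sum 22 < 47
add 8: running sum 30 < 47
add 11: running sum 41 < 47
add 5: running sum 46 < 47
end 5: [10, 12, 8, 11, 5, 8] sum 54, len 6
end 6: [12, 8, 11, 5, 8, 4] sum 48, len 6
end 7: [12, 8, 11, 5, 8, 4, 1] sum 49, len 7
end 8: [12, 8, 11, 5, 8, 4, 1, 6] sum 55, len 8
end 9: [12, 8, 11, 5, 8, 4, 1, 6, 2] sum 57, len 9
end 10: [8, 11, 5, 8, 4, 1, 6, 2, 3] sum 48, len 9
end 11: [8, 11, 5, 8, 4, 1, 6, 2, 3, 5] sum 53, len 10
Shortest qualifying length: 6.

6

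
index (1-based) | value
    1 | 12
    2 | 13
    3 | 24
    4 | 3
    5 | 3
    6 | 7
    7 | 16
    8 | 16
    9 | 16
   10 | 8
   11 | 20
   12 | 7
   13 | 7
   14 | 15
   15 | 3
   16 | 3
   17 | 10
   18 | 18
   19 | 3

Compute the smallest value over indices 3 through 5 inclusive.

3

Elements at indices 3..5: 24, 3, 3
min(24, 3, 3) = 3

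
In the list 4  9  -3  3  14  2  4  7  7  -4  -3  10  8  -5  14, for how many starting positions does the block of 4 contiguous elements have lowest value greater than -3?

3

[4, 9, -3, 3] → min -3
[9, -3, 3, 14] → min -3
[-3, 3, 14, 2] → min -3
[3, 14, 2, 4] → min 2  > -3 ✓
[14, 2, 4, 7] → min 2  > -3 ✓
[2, 4, 7, 7] → min 2  > -3 ✓
[4, 7, 7, -4] → min -4
[7, 7, -4, -3] → min -4
[7, -4, -3, 10] → min -4
[-4, -3, 10, 8] → min -4
[-3, 10, 8, -5] → min -5
[10, 8, -5, 14] → min -5
3 windows satisfy the condition.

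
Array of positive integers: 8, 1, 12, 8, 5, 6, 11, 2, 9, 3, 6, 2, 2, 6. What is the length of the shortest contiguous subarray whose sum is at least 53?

7

add 8: running sum 8 < 53
add 1: running sum 9 < 53
add 12: running sum 21 < 53
add 8: running sum 29 < 53
add 5: running sum 34 < 53
add 6: running sum 40 < 53
add 11: running sum 51 < 53
end 7: [8, 1, 12, 8, 5, 6, 11, 2] sum 53, len 8
end 8: [12, 8, 5, 6, 11, 2, 9] sum 53, len 7
end 9: [12, 8, 5, 6, 11, 2, 9, 3] sum 56, len 8
end 10: [12, 8, 5, 6, 11, 2, 9, 3, 6] sum 62, len 9
end 11: [12, 8, 5, 6, 11, 2, 9, 3, 6, 2] sum 64, len 10
end 12: [8, 5, 6, 11, 2, 9, 3, 6, 2, 2] sum 54, len 10
end 13: [8, 5, 6, 11, 2, 9, 3, 6, 2, 2, 6] sum 60, len 11
Shortest qualifying length: 7.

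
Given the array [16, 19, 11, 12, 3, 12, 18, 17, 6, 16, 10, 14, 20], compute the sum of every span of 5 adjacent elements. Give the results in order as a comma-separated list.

61, 57, 56, 62, 56, 69, 67, 63, 66

16 19 11 12 3 → sum 61
19 11 12 3 12 → sum 57
11 12 3 12 18 → sum 56
12 3 12 18 17 → sum 62
3 12 18 17 6 → sum 56
12 18 17 6 16 → sum 69
18 17 6 16 10 → sum 67
17 6 16 10 14 → sum 63
6 16 10 14 20 → sum 66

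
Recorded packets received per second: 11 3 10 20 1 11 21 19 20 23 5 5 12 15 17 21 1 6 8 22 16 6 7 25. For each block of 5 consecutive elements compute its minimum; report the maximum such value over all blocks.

Window mins for each of the 20 positions:
[11, 3, 10, 20, 1] → min 1
[3, 10, 20, 1, 11] → min 1
[10, 20, 1, 11, 21] → min 1
[20, 1, 11, 21, 19] → min 1
[1, 11, 21, 19, 20] → min 1
[11, 21, 19, 20, 23] → min 11
[21, 19, 20, 23, 5] → min 5
[19, 20, 23, 5, 5] → min 5
[20, 23, 5, 5, 12] → min 5
[23, 5, 5, 12, 15] → min 5
[5, 5, 12, 15, 17] → min 5
[5, 12, 15, 17, 21] → min 5
[12, 15, 17, 21, 1] → min 1
[15, 17, 21, 1, 6] → min 1
[17, 21, 1, 6, 8] → min 1
[21, 1, 6, 8, 22] → min 1
[1, 6, 8, 22, 16] → min 1
[6, 8, 22, 16, 6] → min 6
[8, 22, 16, 6, 7] → min 6
[22, 16, 6, 7, 25] → min 6
Maximum of these is 11.

11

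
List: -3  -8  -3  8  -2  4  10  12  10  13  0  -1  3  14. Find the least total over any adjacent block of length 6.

Each size-6 window and its sum:
(-3, -8, -3, 8, -2, 4) → sum -4
(-8, -3, 8, -2, 4, 10) → sum 9
(-3, 8, -2, 4, 10, 12) → sum 29
(8, -2, 4, 10, 12, 10) → sum 42
(-2, 4, 10, 12, 10, 13) → sum 47
(4, 10, 12, 10, 13, 0) → sum 49
(10, 12, 10, 13, 0, -1) → sum 44
(12, 10, 13, 0, -1, 3) → sum 37
(10, 13, 0, -1, 3, 14) → sum 39
Least of these is -4.

-4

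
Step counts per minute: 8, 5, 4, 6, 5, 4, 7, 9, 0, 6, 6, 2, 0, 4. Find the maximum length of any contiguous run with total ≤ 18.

6

add 8: [8] sum 8, len 1
add 5: [8, 5] sum 13, len 2
add 4: [8, 5, 4] sum 17, len 3
add 6: [5, 4, 6] sum 15, len 3
add 5: [4, 6, 5] sum 15, len 3
add 4: [6, 5, 4] sum 15, len 3
add 7: [5, 4, 7] sum 16, len 3
add 9: [7, 9] sum 16, len 2
add 0: [7, 9, 0] sum 16, len 3
add 6: [9, 0, 6] sum 15, len 3
add 6: [0, 6, 6] sum 12, len 3
add 2: [0, 6, 6, 2] sum 14, len 4
add 0: [0, 6, 6, 2, 0] sum 14, len 5
add 4: [0, 6, 6, 2, 0, 4] sum 18, len 6
Longest length seen: 6.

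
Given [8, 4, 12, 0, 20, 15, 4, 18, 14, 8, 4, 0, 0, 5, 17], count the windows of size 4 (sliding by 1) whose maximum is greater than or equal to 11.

10

(8, 4, 12, 0) → max 12  ≥ 11 ✓
(4, 12, 0, 20) → max 20  ≥ 11 ✓
(12, 0, 20, 15) → max 20  ≥ 11 ✓
(0, 20, 15, 4) → max 20  ≥ 11 ✓
(20, 15, 4, 18) → max 20  ≥ 11 ✓
(15, 4, 18, 14) → max 18  ≥ 11 ✓
(4, 18, 14, 8) → max 18  ≥ 11 ✓
(18, 14, 8, 4) → max 18  ≥ 11 ✓
(14, 8, 4, 0) → max 14  ≥ 11 ✓
(8, 4, 0, 0) → max 8
(4, 0, 0, 5) → max 5
(0, 0, 5, 17) → max 17  ≥ 11 ✓
10 windows satisfy the condition.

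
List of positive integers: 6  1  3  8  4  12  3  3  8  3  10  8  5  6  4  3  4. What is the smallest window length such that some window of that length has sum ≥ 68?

add 6: running sum 6 < 68
add 1: running sum 7 < 68
add 3: running sum 10 < 68
add 8: running sum 18 < 68
add 4: running sum 22 < 68
add 12: running sum 34 < 68
add 3: running sum 37 < 68
add 3: running sum 40 < 68
add 8: running sum 48 < 68
add 3: running sum 51 < 68
add 10: running sum 61 < 68
end 11: [6, 1, 3, 8, 4, 12, 3, 3, 8, 3, 10, 8] sum 69, len 12
end 12: [1, 3, 8, 4, 12, 3, 3, 8, 3, 10, 8, 5] sum 68, len 12
end 13: [8, 4, 12, 3, 3, 8, 3, 10, 8, 5, 6] sum 70, len 11
end 14: [8, 4, 12, 3, 3, 8, 3, 10, 8, 5, 6, 4] sum 74, len 12
end 15: [4, 12, 3, 3, 8, 3, 10, 8, 5, 6, 4, 3] sum 69, len 12
end 16: [12, 3, 3, 8, 3, 10, 8, 5, 6, 4, 3, 4] sum 69, len 12
Shortest qualifying length: 11.

11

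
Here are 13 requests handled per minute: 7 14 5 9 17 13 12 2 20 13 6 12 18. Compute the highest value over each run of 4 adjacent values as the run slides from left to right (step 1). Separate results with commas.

(7, 14, 5, 9) → max 14
(14, 5, 9, 17) → max 17
(5, 9, 17, 13) → max 17
(9, 17, 13, 12) → max 17
(17, 13, 12, 2) → max 17
(13, 12, 2, 20) → max 20
(12, 2, 20, 13) → max 20
(2, 20, 13, 6) → max 20
(20, 13, 6, 12) → max 20
(13, 6, 12, 18) → max 18

14, 17, 17, 17, 17, 20, 20, 20, 20, 18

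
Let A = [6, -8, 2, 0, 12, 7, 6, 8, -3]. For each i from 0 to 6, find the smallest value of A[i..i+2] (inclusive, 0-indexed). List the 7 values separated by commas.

-8, -8, 0, 0, 6, 6, -3

[6, -8, 2] → min -8
[-8, 2, 0] → min -8
[2, 0, 12] → min 0
[0, 12, 7] → min 0
[12, 7, 6] → min 6
[7, 6, 8] → min 6
[6, 8, -3] → min -3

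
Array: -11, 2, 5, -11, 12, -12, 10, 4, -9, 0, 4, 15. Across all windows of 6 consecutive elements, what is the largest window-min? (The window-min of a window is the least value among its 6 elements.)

-9

-11 2 5 -11 12 -12 → min -12
2 5 -11 12 -12 10 → min -12
5 -11 12 -12 10 4 → min -12
-11 12 -12 10 4 -9 → min -12
12 -12 10 4 -9 0 → min -12
-12 10 4 -9 0 4 → min -12
10 4 -9 0 4 15 → min -9
Largest of these is -9.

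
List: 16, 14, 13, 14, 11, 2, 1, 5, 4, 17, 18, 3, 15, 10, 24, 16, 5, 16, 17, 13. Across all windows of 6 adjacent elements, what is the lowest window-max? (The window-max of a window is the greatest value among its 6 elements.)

14

Each size-6 window and its max:
(16, 14, 13, 14, 11, 2) → max 16
(14, 13, 14, 11, 2, 1) → max 14
(13, 14, 11, 2, 1, 5) → max 14
(14, 11, 2, 1, 5, 4) → max 14
(11, 2, 1, 5, 4, 17) → max 17
(2, 1, 5, 4, 17, 18) → max 18
(1, 5, 4, 17, 18, 3) → max 18
(5, 4, 17, 18, 3, 15) → max 18
(4, 17, 18, 3, 15, 10) → max 18
(17, 18, 3, 15, 10, 24) → max 24
(18, 3, 15, 10, 24, 16) → max 24
(3, 15, 10, 24, 16, 5) → max 24
(15, 10, 24, 16, 5, 16) → max 24
(10, 24, 16, 5, 16, 17) → max 24
(24, 16, 5, 16, 17, 13) → max 24
Lowest of these is 14.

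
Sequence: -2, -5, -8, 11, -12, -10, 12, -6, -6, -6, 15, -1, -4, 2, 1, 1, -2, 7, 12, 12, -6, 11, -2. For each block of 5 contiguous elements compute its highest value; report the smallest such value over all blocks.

Window maxs for each of the 19 positions:
(-2, -5, -8, 11, -12) → max 11
(-5, -8, 11, -12, -10) → max 11
(-8, 11, -12, -10, 12) → max 12
(11, -12, -10, 12, -6) → max 12
(-12, -10, 12, -6, -6) → max 12
(-10, 12, -6, -6, -6) → max 12
(12, -6, -6, -6, 15) → max 15
(-6, -6, -6, 15, -1) → max 15
(-6, -6, 15, -1, -4) → max 15
(-6, 15, -1, -4, 2) → max 15
(15, -1, -4, 2, 1) → max 15
(-1, -4, 2, 1, 1) → max 2
(-4, 2, 1, 1, -2) → max 2
(2, 1, 1, -2, 7) → max 7
(1, 1, -2, 7, 12) → max 12
(1, -2, 7, 12, 12) → max 12
(-2, 7, 12, 12, -6) → max 12
(7, 12, 12, -6, 11) → max 12
(12, 12, -6, 11, -2) → max 12
Smallest of these is 2.

2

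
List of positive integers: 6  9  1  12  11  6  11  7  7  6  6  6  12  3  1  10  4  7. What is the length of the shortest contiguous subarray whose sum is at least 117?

17

add 6: running sum 6 < 117
add 9: running sum 15 < 117
add 1: running sum 16 < 117
add 12: running sum 28 < 117
add 11: running sum 39 < 117
add 6: running sum 45 < 117
add 11: running sum 56 < 117
add 7: running sum 63 < 117
add 7: running sum 70 < 117
add 6: running sum 76 < 117
add 6: running sum 82 < 117
add 6: running sum 88 < 117
add 12: running sum 100 < 117
add 3: running sum 103 < 117
add 1: running sum 104 < 117
add 10: running sum 114 < 117
add 4: shortest ending here [6, 9, 1, 12, 11, 6, 11, 7, 7, 6, 6, 6, 12, 3, 1, 10, 4] sum 118, len 17
add 7: shortest ending here [9, 1, 12, 11, 6, 11, 7, 7, 6, 6, 6, 12, 3, 1, 10, 4, 7] sum 119, len 17
Shortest qualifying length: 17.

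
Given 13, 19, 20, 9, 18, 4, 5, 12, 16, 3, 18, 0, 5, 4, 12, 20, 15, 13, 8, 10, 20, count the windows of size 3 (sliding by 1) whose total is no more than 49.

18

[13, 19, 20] → sum 52
[19, 20, 9] → sum 48  ≤ 49 ✓
[20, 9, 18] → sum 47  ≤ 49 ✓
[9, 18, 4] → sum 31  ≤ 49 ✓
[18, 4, 5] → sum 27  ≤ 49 ✓
[4, 5, 12] → sum 21  ≤ 49 ✓
[5, 12, 16] → sum 33  ≤ 49 ✓
[12, 16, 3] → sum 31  ≤ 49 ✓
[16, 3, 18] → sum 37  ≤ 49 ✓
[3, 18, 0] → sum 21  ≤ 49 ✓
[18, 0, 5] → sum 23  ≤ 49 ✓
[0, 5, 4] → sum 9  ≤ 49 ✓
[5, 4, 12] → sum 21  ≤ 49 ✓
[4, 12, 20] → sum 36  ≤ 49 ✓
[12, 20, 15] → sum 47  ≤ 49 ✓
[20, 15, 13] → sum 48  ≤ 49 ✓
[15, 13, 8] → sum 36  ≤ 49 ✓
[13, 8, 10] → sum 31  ≤ 49 ✓
[8, 10, 20] → sum 38  ≤ 49 ✓
18 windows satisfy the condition.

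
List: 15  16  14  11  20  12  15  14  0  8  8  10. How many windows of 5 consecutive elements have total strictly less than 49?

[15, 16, 14, 11, 20] → sum 76
[16, 14, 11, 20, 12] → sum 73
[14, 11, 20, 12, 15] → sum 72
[11, 20, 12, 15, 14] → sum 72
[20, 12, 15, 14, 0] → sum 61
[12, 15, 14, 0, 8] → sum 49
[15, 14, 0, 8, 8] → sum 45  < 49 ✓
[14, 0, 8, 8, 10] → sum 40  < 49 ✓
2 windows satisfy the condition.

2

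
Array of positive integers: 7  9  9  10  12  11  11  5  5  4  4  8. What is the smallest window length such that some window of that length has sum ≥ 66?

add 7: running sum 7 < 66
add 9: running sum 16 < 66
add 9: running sum 25 < 66
add 10: running sum 35 < 66
add 12: running sum 47 < 66
add 11: running sum 58 < 66
end 6: [7, 9, 9, 10, 12, 11, 11] sum 69, len 7
end 7: [9, 9, 10, 12, 11, 11, 5] sum 67, len 7
end 8: [9, 9, 10, 12, 11, 11, 5, 5] sum 72, len 8
end 9: [9, 10, 12, 11, 11, 5, 5, 4] sum 67, len 8
end 10: [9, 10, 12, 11, 11, 5, 5, 4, 4] sum 71, len 9
end 11: [10, 12, 11, 11, 5, 5, 4, 4, 8] sum 70, len 9
Shortest qualifying length: 7.

7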